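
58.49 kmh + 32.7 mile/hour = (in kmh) 111.1. Check: 1 kmh = 0.27777778 m/s, so 58.49 kmh = 58.49 * 0.27777778 = 16.247222 m/s. 1 mile/hour = 0.44704 m/s, so 32.7 mile/hour = 32.7 * 0.44704 = 14.618208 m/s. Sum: 16.247222 + 14.618208 = 30.86543 m/s. 1 kmh = 0.27777778 m/s, so 30.86543 m/s = 30.86543 / 0.27777778 = 111.11555 kmh ≈ 111.1 kmh (4 s.f.).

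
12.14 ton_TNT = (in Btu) 1 ton_TNT = 4.184e+09 J, so 12.14 ton_TNT = 12.14 * 4.184e+09 = 5.079376e+10 J. 1 Btu = 1055.0559 J, so 5.079376e+10 J = 5.079376e+10 / 1055.0559 = 48143195 Btu ≈ 4.814e+07 Btu (4 s.f.). Final answer: 4.814e+07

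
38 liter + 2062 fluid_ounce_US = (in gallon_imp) 1 liter = 0.001 m^3, so 38 liter = 38 * 0.001 = 0.038 m^3. 1 fluid_ounce_US = 2.957353e-05 m^3, so 2062 fluid_ounce_US = 2062 * 2.957353e-05 = 0.060980618 m^3. Sum: 0.038 + 0.060980618 = 0.098980618 m^3. 1 gallon_imp = 0.00454609 m^3, so 0.098980618 m^3 = 0.098980618 / 0.00454609 = 21.772692 gallon_imp ≈ 21.77 gallon_imp (4 s.f.). Final answer: 21.77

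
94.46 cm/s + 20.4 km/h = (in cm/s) 661.1. Check: 1 cm/s = 0.01 m/s, so 94.46 cm/s = 94.46 * 0.01 = 0.9446 m/s. 1 km/h = 0.27777778 m/s, so 20.4 km/h = 20.4 * 0.27777778 = 5.6666667 m/s. Sum: 0.9446 + 5.6666667 = 6.6112667 m/s. 1 cm/s = 0.01 m/s, so 6.6112667 m/s = 6.6112667 / 0.01 = 661.12667 cm/s ≈ 661.1 cm/s (4 s.f.).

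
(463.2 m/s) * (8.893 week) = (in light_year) 463.2 m/s is already in m/s. 1 week = 604800 s, so 8.893 week = 8.893 * 604800 = 5378486.4 s. Combine: 463.2 m/s * 5378486.4 s = 2.4913149e+09 m. 1 light_year = 9.4607305e+15 m, so 2.4913149e+09 m = 2.4913149e+09 / 9.4607305e+15 = 2.6333219e-07 light_year ≈ 2.633e-07 light_year (4 s.f.). Final answer: 2.633e-07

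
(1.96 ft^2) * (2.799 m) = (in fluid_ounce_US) 1 ft^2 = 0.09290304 m^2, so 1.96 ft^2 = 1.96 * 0.09290304 = 0.18208996 m^2. 2.799 m is already in m. Combine: 0.18208996 m^2 * 2.799 m = 0.50966979 m^3. 1 fluid_ounce_US = 2.957353e-05 m^3, so 0.50966979 m^3 = 0.50966979 / 2.957353e-05 = 17233.986 fluid_ounce_US ≈ 1.723e+04 fluid_ounce_US (4 s.f.). Final answer: 1.723e+04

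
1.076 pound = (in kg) 1 pound = 0.45359237 kg, so 1.076 pound = 1.076 * 0.45359237 = 0.48806539 kg. Result: 0.48806539 kg ≈ 0.4881 kg (4 s.f.). Final answer: 0.4881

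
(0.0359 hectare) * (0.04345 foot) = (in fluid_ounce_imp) 1 hectare = 10000 m^2, so 0.0359 hectare = 0.0359 * 10000 = 359 m^2. 1 foot = 0.3048 m, so 0.04345 foot = 0.04345 * 0.3048 = 0.01324356 m. Combine: 359 m^2 * 0.01324356 m = 4.754438 m^3. 1 fluid_ounce_imp = 2.8413063e-05 m^3, so 4.754438 m^3 = 4.754438 / 2.8413063e-05 = 167332.83 fluid_ounce_imp ≈ 1.673e+05 fluid_ounce_imp (4 s.f.). Final answer: 1.673e+05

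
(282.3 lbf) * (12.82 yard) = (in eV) 9.188e+22. Check: 1 lbf = 4.4482216 N, so 282.3 lbf = 282.3 * 4.4482216 = 1255.733 N. 1 yard = 0.9144 m, so 12.82 yard = 12.82 * 0.9144 = 11.722608 m. Combine: 1255.733 N * 11.722608 m = 14720.465 J. 1 eV = 1.6021766e-19 J, so 14720.465 J = 14720.465 / 1.6021766e-19 = 9.1877918e+22 eV ≈ 9.188e+22 eV (4 s.f.).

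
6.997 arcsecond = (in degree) 1 arcsecond = 4.8481368e-06 rad, so 6.997 arcsecond = 6.997 * 4.8481368e-06 = 3.3922413e-05 rad. 1 degree = 0.017453293 rad, so 3.3922413e-05 rad = 3.3922413e-05 / 0.017453293 = 0.0019436111 degree ≈ 0.001944 degree (4 s.f.). Final answer: 0.001944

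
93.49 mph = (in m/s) 1 mph = 0.44704 m/s, so 93.49 mph = 93.49 * 0.44704 = 41.79377 m/s. Result: 41.79377 m/s ≈ 41.79 m/s (4 s.f.). Final answer: 41.79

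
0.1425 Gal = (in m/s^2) 0.001425. Check: 1 Gal = 0.01 m/s^2, so 0.1425 Gal = 0.1425 * 0.01 = 0.001425 m/s^2. Result: 0.001425 m/s^2.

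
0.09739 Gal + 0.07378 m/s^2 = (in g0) 0.007623. Check: 1 Gal = 0.01 m/s^2, so 0.09739 Gal = 0.09739 * 0.01 = 0.0009739 m/s^2. 0.07378 m/s^2 is already in m/s^2. Sum: 0.0009739 + 0.07378 = 0.0747539 m/s^2. 1 g0 = 9.80665 m/s^2, so 0.0747539 m/s^2 = 0.0747539 / 9.80665 = 0.0076227764 g0 ≈ 0.007623 g0 (4 s.f.).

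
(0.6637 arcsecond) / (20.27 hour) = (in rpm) 1 arcsecond = 4.8481368e-06 rad, so 0.6637 arcsecond = 0.6637 * 4.8481368e-06 = 3.2177084e-06 rad. 1 hour = 3600 s, so 20.27 hour = 20.27 * 3600 = 72972 s. Combine: 3.2177084e-06 rad / 72972 s = 4.409511e-11 rad/s. 1 rpm = 0.10471976 rad/s, so 4.409511e-11 rad/s = 4.409511e-11 / 0.10471976 = 4.2107729e-10 rpm ≈ 4.211e-10 rpm (4 s.f.). Final answer: 4.211e-10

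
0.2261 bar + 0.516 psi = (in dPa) 1 bar = 100000 Pa, so 0.2261 bar = 0.2261 * 100000 = 22610 Pa. 1 psi = 6894.7573 Pa, so 0.516 psi = 0.516 * 6894.7573 = 3557.6948 Pa. Sum: 22610 + 3557.6948 = 26167.695 Pa. 1 dPa = 0.1 Pa, so 26167.695 Pa = 26167.695 / 0.1 = 261676.95 dPa ≈ 2.617e+05 dPa (4 s.f.). Final answer: 2.617e+05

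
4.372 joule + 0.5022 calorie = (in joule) 6.473. Check: 4.372 joule = 4.372 J. 1 calorie = 4.184 J, so 0.5022 calorie = 0.5022 * 4.184 = 2.1012048 J. Sum: 4.372 + 2.1012048 = 6.4732048 J. 6.4732048 J = 6.4732048 joule ≈ 6.473 joule (4 s.f.).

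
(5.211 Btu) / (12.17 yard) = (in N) 494. Check: 1 Btu = 1055.0559 J, so 5.211 Btu = 5.211 * 1055.0559 = 5497.896 J. 1 yard = 0.9144 m, so 12.17 yard = 12.17 * 0.9144 = 11.128248 m. Combine: 5497.896 J / 11.128248 m = 494.04866 N. Result: 494.04866 N ≈ 494 N (4 s.f.).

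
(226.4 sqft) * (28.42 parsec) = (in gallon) 1 sqft = 0.09290304 m^2, so 226.4 sqft = 226.4 * 0.09290304 = 21.033248 m^2. 1 parsec = 3.0856776e+16 m, so 28.42 parsec = 28.42 * 3.0856776e+16 = 8.7694957e+17 m. Combine: 21.033248 m^2 * 8.7694957e+17 m = 1.8445098e+19 m^3. 1 gallon = 0.0037854118 m^3, so 1.8445098e+19 m^3 = 1.8445098e+19 / 0.0037854118 = 4.8726794e+21 gallon ≈ 4.873e+21 gallon (4 s.f.). Final answer: 4.873e+21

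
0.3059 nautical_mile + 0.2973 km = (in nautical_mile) 0.4664. Check: 1 nautical_mile = 1852 m, so 0.3059 nautical_mile = 0.3059 * 1852 = 566.5268 m. 1 km = 1000 m, so 0.2973 km = 0.2973 * 1000 = 297.3 m. Sum: 566.5268 + 297.3 = 863.8268 m. 1 nautical_mile = 1852 m, so 863.8268 m = 863.8268 / 1852 = 0.46642916 nautical_mile ≈ 0.4664 nautical_mile (4 s.f.).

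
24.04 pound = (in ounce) 1 pound = 0.45359237 kg, so 24.04 pound = 24.04 * 0.45359237 = 10.904361 kg. 1 ounce = 0.028349523 kg, so 10.904361 kg = 10.904361 / 0.028349523 = 384.64 ounce ≈ 384.6 ounce (4 s.f.). Final answer: 384.6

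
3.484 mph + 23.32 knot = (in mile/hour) 1 mph = 0.44704 m/s, so 3.484 mph = 3.484 * 0.44704 = 1.5574874 m/s. 1 knot = 0.51444444 m/s, so 23.32 knot = 23.32 * 0.51444444 = 11.996844 m/s. Sum: 1.5574874 + 11.996844 = 13.554332 m/s. 1 mile/hour = 0.44704 m/s, so 13.554332 m/s = 13.554332 / 0.44704 = 30.320177 mile/hour ≈ 30.32 mile/hour (4 s.f.). Final answer: 30.32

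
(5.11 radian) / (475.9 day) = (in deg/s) 5.11 radian = 5.11 rad. 1 day = 86400 s, so 475.9 day = 475.9 * 86400 = 41117760 s. Combine: 5.11 rad / 41117760 s = 1.242772e-07 rad/s. 1 deg/s = 0.017453293 rad/s, so 1.242772e-07 rad/s = 1.242772e-07 / 0.017453293 = 7.1205589e-06 deg/s ≈ 7.121e-06 deg/s (4 s.f.). Final answer: 7.121e-06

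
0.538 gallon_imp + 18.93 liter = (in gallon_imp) 4.702. Check: 1 gallon_imp = 0.00454609 m^3, so 0.538 gallon_imp = 0.538 * 0.00454609 = 0.0024457964 m^3. 1 liter = 0.001 m^3, so 18.93 liter = 18.93 * 0.001 = 0.01893 m^3. Sum: 0.0024457964 + 0.01893 = 0.021375796 m^3. 1 gallon_imp = 0.00454609 m^3, so 0.021375796 m^3 = 0.021375796 / 0.00454609 = 4.7020179 gallon_imp ≈ 4.702 gallon_imp (4 s.f.).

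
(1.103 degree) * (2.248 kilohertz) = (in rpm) 1 degree = 0.017453293 rad, so 1.103 degree = 1.103 * 0.017453293 = 0.019250982 rad. 1 kilohertz = 1000 Hz, so 2.248 kilohertz = 2.248 * 1000 = 2248 Hz. Combine: 0.019250982 rad * 2248 Hz = 43.276207 rad/s. 1 rpm = 0.10471976 rad/s, so 43.276207 rad/s = 43.276207 / 0.10471976 = 413.25733 rpm ≈ 413.3 rpm (4 s.f.). Final answer: 413.3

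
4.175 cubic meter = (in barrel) 4.175 cubic meter = 4.175 m^3. 1 barrel = 0.15898729 m^3, so 4.175 m^3 = 4.175 / 0.15898729 = 26.25996 barrel ≈ 26.26 barrel (4 s.f.). Final answer: 26.26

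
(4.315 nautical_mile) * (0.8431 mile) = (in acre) 2679. Check: 1 nautical_mile = 1852 m, so 4.315 nautical_mile = 4.315 * 1852 = 7991.38 m. 1 mile = 1609.344 m, so 0.8431 mile = 0.8431 * 1609.344 = 1356.8379 m. Combine: 7991.38 m * 1356.8379 m = 10843007 m^2. 1 acre = 4046.8564 m^2, so 10843007 m^2 = 10843007 / 4046.8564 = 2679.3655 acre ≈ 2679 acre (4 s.f.).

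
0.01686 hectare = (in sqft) 1815. Check: 1 hectare = 10000 m^2, so 0.01686 hectare = 0.01686 * 10000 = 168.6 m^2. 1 sqft = 0.09290304 m^2, so 168.6 m^2 = 168.6 / 0.09290304 = 1814.7953 sqft ≈ 1815 sqft (4 s.f.).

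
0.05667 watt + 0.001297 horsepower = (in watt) 1.024. Check: 0.05667 watt = 0.05667 W. 1 horsepower = 745.69987 W, so 0.001297 horsepower = 0.001297 * 745.69987 = 0.96717273 W. Sum: 0.05667 + 0.96717273 = 1.0238427 W. 1.0238427 W = 1.0238427 watt ≈ 1.024 watt (4 s.f.).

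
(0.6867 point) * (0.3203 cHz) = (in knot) 1.508e-06. Check: 1 point = 0.00035277778 m, so 0.6867 point = 0.6867 * 0.00035277778 = 0.0002422525 m. 1 cHz = 0.01 Hz, so 0.3203 cHz = 0.3203 * 0.01 = 0.003203 Hz. Combine: 0.0002422525 m * 0.003203 Hz = 7.7593476e-07 m/s. 1 knot = 0.51444444 m/s, so 7.7593476e-07 m/s = 7.7593476e-07 / 0.51444444 = 1.5082965e-06 knot ≈ 1.508e-06 knot (4 s.f.).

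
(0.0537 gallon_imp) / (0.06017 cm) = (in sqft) 1 gallon_imp = 0.00454609 m^3, so 0.0537 gallon_imp = 0.0537 * 0.00454609 = 0.00024412503 m^3. 1 cm = 0.01 m, so 0.06017 cm = 0.06017 * 0.01 = 0.0006017 m. Combine: 0.00024412503 m^3 / 0.0006017 m = 0.4057255 m^2. 1 sqft = 0.09290304 m^2, so 0.4057255 m^2 = 0.4057255 / 0.09290304 = 4.3671929 sqft ≈ 4.367 sqft (4 s.f.). Final answer: 4.367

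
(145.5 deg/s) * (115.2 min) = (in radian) 1 deg/s = 0.017453293 rad/s, so 145.5 deg/s = 145.5 * 0.017453293 = 2.5394541 rad/s. 1 min = 60 s, so 115.2 min = 115.2 * 60 = 6912 s. Combine: 2.5394541 rad/s * 6912 s = 17552.706 rad. 17552.706 rad = 17552.706 radian ≈ 1.755e+04 radian (4 s.f.). Final answer: 1.755e+04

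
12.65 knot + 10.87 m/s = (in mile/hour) 38.87. Check: 1 knot = 0.51444444 m/s, so 12.65 knot = 12.65 * 0.51444444 = 6.5077222 m/s. 10.87 m/s is already in m/s. Sum: 6.5077222 + 10.87 = 17.377722 m/s. 1 mile/hour = 0.44704 m/s, so 17.377722 m/s = 17.377722 / 0.44704 = 38.872858 mile/hour ≈ 38.87 mile/hour (4 s.f.).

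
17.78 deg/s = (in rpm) 1 deg/s = 0.017453293 rad/s, so 17.78 deg/s = 17.78 * 0.017453293 = 0.31031954 rad/s. 1 rpm = 0.10471976 rad/s, so 0.31031954 rad/s = 0.31031954 / 0.10471976 = 2.9633333 rpm ≈ 2.963 rpm (4 s.f.). Final answer: 2.963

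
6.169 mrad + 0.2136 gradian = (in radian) 0.009524. Check: 1 mrad = 0.001 rad, so 6.169 mrad = 6.169 * 0.001 = 0.006169 rad. 1 gradian = 0.015707963 rad, so 0.2136 gradian = 0.2136 * 0.015707963 = 0.003355221 rad. Sum: 0.006169 + 0.003355221 = 0.009524221 rad. 0.009524221 rad = 0.009524221 radian ≈ 0.009524 radian (4 s.f.).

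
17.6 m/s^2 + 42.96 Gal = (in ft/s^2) 17.6 m/s^2 is already in m/s^2. 1 Gal = 0.01 m/s^2, so 42.96 Gal = 42.96 * 0.01 = 0.4296 m/s^2. Sum: 17.6 + 0.4296 = 18.0296 m/s^2. 1 ft/s^2 = 0.3048 m/s^2, so 18.0296 m/s^2 = 18.0296 / 0.3048 = 59.152231 ft/s^2 ≈ 59.15 ft/s^2 (4 s.f.). Final answer: 59.15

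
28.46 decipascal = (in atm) 1 decipascal = 0.1 Pa, so 28.46 decipascal = 28.46 * 0.1 = 2.846 Pa. 1 atm = 101325 Pa, so 2.846 Pa = 2.846 / 101325 = 2.8087836e-05 atm ≈ 2.809e-05 atm (4 s.f.). Final answer: 2.809e-05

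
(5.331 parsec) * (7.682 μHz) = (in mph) 2.827e+12. Check: 1 parsec = 3.0856776e+16 m, so 5.331 parsec = 5.331 * 3.0856776e+16 = 1.6449747e+17 m. 1 μHz = 1e-06 Hz, so 7.682 μHz = 7.682 * 1e-06 = 7.682e-06 Hz. Combine: 1.6449747e+17 m * 7.682e-06 Hz = 1.2636696e+12 m/s. 1 mph = 0.44704 m/s, so 1.2636696e+12 m/s = 1.2636696e+12 / 0.44704 = 2.8267483e+12 mph ≈ 2.827e+12 mph (4 s.f.).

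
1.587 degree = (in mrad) 1 degree = 0.017453293 rad, so 1.587 degree = 1.587 * 0.017453293 = 0.027698375 rad. 1 mrad = 0.001 rad, so 0.027698375 rad = 0.027698375 / 0.001 = 27.698375 mrad ≈ 27.7 mrad (4 s.f.). Final answer: 27.7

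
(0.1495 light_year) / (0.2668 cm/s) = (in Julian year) 1 light_year = 9.4607305e+15 m, so 0.1495 light_year = 0.1495 * 9.4607305e+15 = 1.4143792e+15 m. 1 cm/s = 0.01 m/s, so 0.2668 cm/s = 0.2668 * 0.01 = 0.002668 m/s. Combine: 1.4143792e+15 m / 0.002668 m/s = 5.3012714e+17 s. 1 Julian year = 31557600 s, so 5.3012714e+17 s = 5.3012714e+17 / 31557600 = 1.6798715e+10 Julian year ≈ 1.68e+10 Julian year (4 s.f.). Final answer: 1.68e+10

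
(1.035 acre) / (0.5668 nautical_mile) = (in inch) 1 acre = 4046.8564 m^2, so 1.035 acre = 1.035 * 4046.8564 = 4188.4964 m^2. 1 nautical_mile = 1852 m, so 0.5668 nautical_mile = 0.5668 * 1852 = 1049.7136 m. Combine: 4188.4964 m^2 / 1049.7136 m = 3.9901325 m. 1 inch = 0.0254 m, so 3.9901325 m = 3.9901325 / 0.0254 = 157.09183 inch ≈ 157.1 inch (4 s.f.). Final answer: 157.1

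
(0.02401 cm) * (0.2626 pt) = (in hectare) 2.224e-12. Check: 1 cm = 0.01 m, so 0.02401 cm = 0.02401 * 0.01 = 0.0002401 m. 1 pt = 0.00035277778 m, so 0.2626 pt = 0.2626 * 0.00035277778 = 9.2639444e-05 m. Combine: 0.0002401 m * 9.2639444e-05 m = 2.2242731e-08 m^2. 1 hectare = 10000 m^2, so 2.2242731e-08 m^2 = 2.2242731e-08 / 10000 = 2.2242731e-12 hectare ≈ 2.224e-12 hectare (4 s.f.).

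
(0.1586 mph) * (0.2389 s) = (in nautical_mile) 1 mph = 0.44704 m/s, so 0.1586 mph = 0.1586 * 0.44704 = 0.070900544 m/s. 0.2389 s is already in s. Combine: 0.070900544 m/s * 0.2389 s = 0.01693814 m. 1 nautical_mile = 1852 m, so 0.01693814 m = 0.01693814 / 1852 = 9.1458639e-06 nautical_mile ≈ 9.146e-06 nautical_mile (4 s.f.). Final answer: 9.146e-06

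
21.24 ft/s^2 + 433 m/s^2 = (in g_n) 44.81. Check: 1 ft/s^2 = 0.3048 m/s^2, so 21.24 ft/s^2 = 21.24 * 0.3048 = 6.473952 m/s^2. 433 m/s^2 is already in m/s^2. Sum: 6.473952 + 433 = 439.47395 m/s^2. 1 g_n = 9.80665 m/s^2, so 439.47395 m/s^2 = 439.47395 / 9.80665 = 44.813871 g_n ≈ 44.81 g_n (4 s.f.).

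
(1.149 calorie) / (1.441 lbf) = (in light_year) 1 calorie = 4.184 J, so 1.149 calorie = 1.149 * 4.184 = 4.807416 J. 1 lbf = 4.4482216 N, so 1.441 lbf = 1.441 * 4.4482216 = 6.4098873 N. Combine: 4.807416 J / 6.4098873 N = 0.75000008 m. 1 light_year = 9.4607305e+15 m, so 0.75000008 m = 0.75000008 / 9.4607305e+15 = 7.9275071e-17 light_year ≈ 7.928e-17 light_year (4 s.f.). Final answer: 7.928e-17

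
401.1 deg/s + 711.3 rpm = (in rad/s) 1 deg/s = 0.017453293 rad/s, so 401.1 deg/s = 401.1 * 0.017453293 = 7.0005156 rad/s. 1 rpm = 0.10471976 rad/s, so 711.3 rpm = 711.3 * 0.10471976 = 74.487162 rad/s. Sum: 7.0005156 + 74.487162 = 81.487677 rad/s. Result: 81.487677 rad/s ≈ 81.49 rad/s (4 s.f.). Final answer: 81.49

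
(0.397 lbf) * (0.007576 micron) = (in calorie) 1 lbf = 4.4482216 N, so 0.397 lbf = 0.397 * 4.4482216 = 1.765944 N. 1 micron = 1e-06 m, so 0.007576 micron = 0.007576 * 1e-06 = 7.576e-09 m. Combine: 1.765944 N * 7.576e-09 m = 1.3378792e-08 J. 1 calorie = 4.184 J, so 1.3378792e-08 J = 1.3378792e-08 / 4.184 = 3.1976079e-09 calorie ≈ 3.198e-09 calorie (4 s.f.). Final answer: 3.198e-09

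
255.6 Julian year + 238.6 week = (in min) 1.368e+08. Check: 1 Julian year = 31557600 s, so 255.6 Julian year = 255.6 * 31557600 = 8.0661226e+09 s. 1 week = 604800 s, so 238.6 week = 238.6 * 604800 = 1.4430528e+08 s. Sum: 8.0661226e+09 + 1.4430528e+08 = 8.2104278e+09 s. 1 min = 60 s, so 8.2104278e+09 s = 8.2104278e+09 / 60 = 1.3684046e+08 min ≈ 1.368e+08 min (4 s.f.).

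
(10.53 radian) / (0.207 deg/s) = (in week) 0.004819. Check: 10.53 radian = 10.53 rad. 1 deg/s = 0.017453293 rad/s, so 0.207 deg/s = 0.207 * 0.017453293 = 0.0036128316 rad/s. Combine: 10.53 rad / 0.0036128316 rad/s = 2914.6114 s. 1 week = 604800 s, so 2914.6114 s = 2914.6114 / 604800 = 0.0048191326 week ≈ 0.004819 week (4 s.f.).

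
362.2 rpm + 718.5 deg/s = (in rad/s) 50.47. Check: 1 rpm = 0.10471976 rad/s, so 362.2 rpm = 362.2 * 0.10471976 = 37.929495 rad/s. 1 deg/s = 0.017453293 rad/s, so 718.5 deg/s = 718.5 * 0.017453293 = 12.540191 rad/s. Sum: 37.929495 + 12.540191 = 50.469686 rad/s. Result: 50.469686 rad/s ≈ 50.47 rad/s (4 s.f.).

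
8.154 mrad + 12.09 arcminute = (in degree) 1 mrad = 0.001 rad, so 8.154 mrad = 8.154 * 0.001 = 0.008154 rad. 1 arcminute = 0.00029088821 rad, so 12.09 arcminute = 12.09 * 0.00029088821 = 0.0035168384 rad. Sum: 0.008154 + 0.0035168384 = 0.011670838 rad. 1 degree = 0.017453293 rad, so 0.011670838 rad = 0.011670838 / 0.017453293 = 0.66868979 degree ≈ 0.6687 degree (4 s.f.). Final answer: 0.6687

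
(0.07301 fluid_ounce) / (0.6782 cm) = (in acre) 1 fluid_ounce = 2.957353e-05 m^3, so 0.07301 fluid_ounce = 0.07301 * 2.957353e-05 = 2.1591634e-06 m^3. 1 cm = 0.01 m, so 0.6782 cm = 0.6782 * 0.01 = 0.006782 m. Combine: 2.1591634e-06 m^3 / 0.006782 m = 0.00031836676 m^2. 1 acre = 4046.8564 m^2, so 0.00031836676 m^2 = 0.00031836676 / 4046.8564 = 7.8670141e-08 acre ≈ 7.867e-08 acre (4 s.f.). Final answer: 7.867e-08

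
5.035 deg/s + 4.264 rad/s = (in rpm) 1 deg/s = 0.017453293 rad/s, so 5.035 deg/s = 5.035 * 0.017453293 = 0.087877328 rad/s. 4.264 rad/s is already in rad/s. Sum: 0.087877328 + 4.264 = 4.3518773 rad/s. 1 rpm = 0.10471976 rad/s, so 4.3518773 rad/s = 4.3518773 / 0.10471976 = 41.557367 rpm ≈ 41.56 rpm (4 s.f.). Final answer: 41.56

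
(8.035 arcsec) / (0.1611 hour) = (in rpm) 6.414e-07. Check: 1 arcsec = 4.8481368e-06 rad, so 8.035 arcsec = 8.035 * 4.8481368e-06 = 3.8954779e-05 rad. 1 hour = 3600 s, so 0.1611 hour = 0.1611 * 3600 = 579.96 s. Combine: 3.8954779e-05 rad / 579.96 s = 6.7168045e-08 rad/s. 1 rpm = 0.10471976 rad/s, so 6.7168045e-08 rad/s = 6.7168045e-08 / 0.10471976 = 6.4140758e-07 rpm ≈ 6.414e-07 rpm (4 s.f.).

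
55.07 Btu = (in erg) 5.81e+11. Check: 1 Btu = 1055.0559 J, so 55.07 Btu = 55.07 * 1055.0559 = 58101.926 J. 1 erg = 1e-07 J, so 58101.926 J = 58101.926 / 1e-07 = 5.8101926e+11 erg ≈ 5.81e+11 erg (4 s.f.).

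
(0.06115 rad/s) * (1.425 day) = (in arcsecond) 1.553e+09. Check: 0.06115 rad/s is already in rad/s. 1 day = 86400 s, so 1.425 day = 1.425 * 86400 = 123120 s. Combine: 0.06115 rad/s * 123120 s = 7528.788 rad. 1 arcsecond = 4.8481368e-06 rad, so 7528.788 rad = 7528.788 / 4.8481368e-06 = 1.552924e+09 arcsecond ≈ 1.553e+09 arcsecond (4 s.f.).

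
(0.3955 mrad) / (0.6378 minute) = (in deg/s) 1 mrad = 0.001 rad, so 0.3955 mrad = 0.3955 * 0.001 = 0.0003955 rad. 1 minute = 60 s, so 0.6378 minute = 0.6378 * 60 = 38.268 s. Combine: 0.0003955 rad / 38.268 s = 1.0335006e-05 rad/s. 1 deg/s = 0.017453293 rad/s, so 1.0335006e-05 rad/s = 1.0335006e-05 / 0.017453293 = 0.00059215221 deg/s ≈ 0.0005922 deg/s (4 s.f.). Final answer: 0.0005922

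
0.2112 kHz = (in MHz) 1 kHz = 1000 Hz, so 0.2112 kHz = 0.2112 * 1000 = 211.2 Hz. 1 MHz = 1000000 Hz, so 211.2 Hz = 211.2 / 1000000 = 0.0002112 MHz. Final answer: 0.0002112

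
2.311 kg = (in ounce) 1 ounce = 0.028349523 kg, so 2.311 kg = 2.311 / 0.028349523 = 81.518126 ounce ≈ 81.52 ounce (4 s.f.). Final answer: 81.52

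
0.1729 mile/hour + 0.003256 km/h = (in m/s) 1 mile/hour = 0.44704 m/s, so 0.1729 mile/hour = 0.1729 * 0.44704 = 0.077293216 m/s. 1 km/h = 0.27777778 m/s, so 0.003256 km/h = 0.003256 * 0.27777778 = 0.00090444444 m/s. Sum: 0.077293216 + 0.00090444444 = 0.07819766 m/s. Result: 0.07819766 m/s ≈ 0.0782 m/s (4 s.f.). Final answer: 0.0782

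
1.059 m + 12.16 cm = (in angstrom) 1.059 m is already in m. 1 cm = 0.01 m, so 12.16 cm = 12.16 * 0.01 = 0.1216 m. Sum: 1.059 + 0.1216 = 1.1806 m. 1 angstrom = 1e-10 m, so 1.1806 m = 1.1806 / 1e-10 = 1.1806e+10 angstrom ≈ 1.181e+10 angstrom (4 s.f.). Final answer: 1.181e+10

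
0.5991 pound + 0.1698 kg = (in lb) 1 pound = 0.45359237 kg, so 0.5991 pound = 0.5991 * 0.45359237 = 0.27174719 kg. 0.1698 kg is already in kg. Sum: 0.27174719 + 0.1698 = 0.44154719 kg. 1 lb = 0.45359237 kg, so 0.44154719 kg = 0.44154719 / 0.45359237 = 0.97344492 lb ≈ 0.9734 lb (4 s.f.). Final answer: 0.9734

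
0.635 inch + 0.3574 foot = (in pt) 354.5. Check: 1 inch = 0.0254 m, so 0.635 inch = 0.635 * 0.0254 = 0.016129 m. 1 foot = 0.3048 m, so 0.3574 foot = 0.3574 * 0.3048 = 0.10893552 m. Sum: 0.016129 + 0.10893552 = 0.12506452 m. 1 pt = 0.00035277778 m, so 0.12506452 m = 0.12506452 / 0.00035277778 = 354.5136 pt ≈ 354.5 pt (4 s.f.).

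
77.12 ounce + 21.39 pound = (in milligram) 1.189e+07. Check: 1 ounce = 0.028349523 kg, so 77.12 ounce = 77.12 * 0.028349523 = 2.1863152 kg. 1 pound = 0.45359237 kg, so 21.39 pound = 21.39 * 0.45359237 = 9.7023408 kg. Sum: 2.1863152 + 9.7023408 = 11.888656 kg. 1 milligram = 1e-06 kg, so 11.888656 kg = 11.888656 / 1e-06 = 11888656 milligram ≈ 1.189e+07 milligram (4 s.f.).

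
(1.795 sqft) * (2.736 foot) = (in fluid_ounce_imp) 4894. Check: 1 sqft = 0.09290304 m^2, so 1.795 sqft = 1.795 * 0.09290304 = 0.16676096 m^2. 1 foot = 0.3048 m, so 2.736 foot = 2.736 * 0.3048 = 0.8339328 m. Combine: 0.16676096 m^2 * 0.8339328 m = 0.13906743 m^3. 1 fluid_ounce_imp = 2.8413063e-05 m^3, so 0.13906743 m^3 = 0.13906743 / 2.8413063e-05 = 4894.4893 fluid_ounce_imp ≈ 4894 fluid_ounce_imp (4 s.f.).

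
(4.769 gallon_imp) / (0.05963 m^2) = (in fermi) 3.636e+14. Check: 1 gallon_imp = 0.00454609 m^3, so 4.769 gallon_imp = 4.769 * 0.00454609 = 0.021680303 m^3. 0.05963 m^2 is already in m^2. Combine: 0.021680303 m^3 / 0.05963 m^2 = 0.36358047 m. 1 fermi = 1e-15 m, so 0.36358047 m = 0.36358047 / 1e-15 = 3.6358047e+14 fermi ≈ 3.636e+14 fermi (4 s.f.).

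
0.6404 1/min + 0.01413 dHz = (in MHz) 1 1/min = 0.016666667 Hz, so 0.6404 1/min = 0.6404 * 0.016666667 = 0.010673333 Hz. 1 dHz = 0.1 Hz, so 0.01413 dHz = 0.01413 * 0.1 = 0.001413 Hz. Sum: 0.010673333 + 0.001413 = 0.012086333 Hz. 1 MHz = 1000000 Hz, so 0.012086333 Hz = 0.012086333 / 1000000 = 1.2086333e-08 MHz ≈ 1.209e-08 MHz (4 s.f.). Final answer: 1.209e-08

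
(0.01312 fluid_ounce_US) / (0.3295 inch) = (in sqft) 1 fluid_ounce_US = 2.957353e-05 m^3, so 0.01312 fluid_ounce_US = 0.01312 * 2.957353e-05 = 3.8800471e-07 m^3. 1 inch = 0.0254 m, so 0.3295 inch = 0.3295 * 0.0254 = 0.0083693 m. Combine: 3.8800471e-07 m^3 / 0.0083693 m = 4.6360473e-05 m^2. 1 sqft = 0.09290304 m^2, so 4.6360473e-05 m^2 = 4.6360473e-05 / 0.09290304 = 0.00049901998 sqft ≈ 0.000499 sqft (4 s.f.). Final answer: 0.000499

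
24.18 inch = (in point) 1741. Check: 1 inch = 0.0254 m, so 24.18 inch = 24.18 * 0.0254 = 0.614172 m. 1 point = 0.00035277778 m, so 0.614172 m = 0.614172 / 0.00035277778 = 1740.96 point ≈ 1741 point (4 s.f.).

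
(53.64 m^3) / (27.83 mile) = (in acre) 2.959e-07. Check: 53.64 m^3 is already in m^3. 1 mile = 1609.344 m, so 27.83 mile = 27.83 * 1609.344 = 44788.044 m. Combine: 53.64 m^3 / 44788.044 m = 0.0011976411 m^2. 1 acre = 4046.8564 m^2, so 0.0011976411 m^2 = 0.0011976411 / 4046.8564 = 2.9594355e-07 acre ≈ 2.959e-07 acre (4 s.f.).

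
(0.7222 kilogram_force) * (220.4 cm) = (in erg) 1 kilogram_force = 9.80665 N, so 0.7222 kilogram_force = 0.7222 * 9.80665 = 7.0823626 N. 1 cm = 0.01 m, so 220.4 cm = 220.4 * 0.01 = 2.204 m. Combine: 7.0823626 N * 2.204 m = 15.609527 J. 1 erg = 1e-07 J, so 15.609527 J = 15.609527 / 1e-07 = 1.5609527e+08 erg ≈ 1.561e+08 erg (4 s.f.). Final answer: 1.561e+08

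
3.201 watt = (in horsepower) 3.201 watt = 3.201 W. 1 horsepower = 745.69987 W, so 3.201 W = 3.201 / 745.69987 = 0.0042926117 horsepower ≈ 0.004293 horsepower (4 s.f.). Final answer: 0.004293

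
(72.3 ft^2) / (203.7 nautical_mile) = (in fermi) 1.78e+10. Check: 1 ft^2 = 0.09290304 m^2, so 72.3 ft^2 = 72.3 * 0.09290304 = 6.7168898 m^2. 1 nautical_mile = 1852 m, so 203.7 nautical_mile = 203.7 * 1852 = 377252.4 m. Combine: 6.7168898 m^2 / 377252.4 m = 1.7804764e-05 m. 1 fermi = 1e-15 m, so 1.7804764e-05 m = 1.7804764e-05 / 1e-15 = 1.7804764e+10 fermi ≈ 1.78e+10 fermi (4 s.f.).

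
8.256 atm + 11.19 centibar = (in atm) 1 atm = 101325 Pa, so 8.256 atm = 8.256 * 101325 = 836539.2 Pa. 1 centibar = 1000 Pa, so 11.19 centibar = 11.19 * 1000 = 11190 Pa. Sum: 836539.2 + 11190 = 847729.2 Pa. 1 atm = 101325 Pa, so 847729.2 Pa = 847729.2 / 101325 = 8.3664367 atm ≈ 8.366 atm (4 s.f.). Final answer: 8.366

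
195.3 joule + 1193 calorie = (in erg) 195.3 joule = 195.3 J. 1 calorie = 4.184 J, so 1193 calorie = 1193 * 4.184 = 4991.512 J. Sum: 195.3 + 4991.512 = 5186.812 J. 1 erg = 1e-07 J, so 5186.812 J = 5186.812 / 1e-07 = 5.186812e+10 erg ≈ 5.187e+10 erg (4 s.f.). Final answer: 5.187e+10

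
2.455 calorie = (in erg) 1.027e+08. Check: 1 calorie = 4.184 J, so 2.455 calorie = 2.455 * 4.184 = 10.27172 J. 1 erg = 1e-07 J, so 10.27172 J = 10.27172 / 1e-07 = 1.027172e+08 erg ≈ 1.027e+08 erg (4 s.f.).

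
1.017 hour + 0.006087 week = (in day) 1 hour = 3600 s, so 1.017 hour = 1.017 * 3600 = 3661.2 s. 1 week = 604800 s, so 0.006087 week = 0.006087 * 604800 = 3681.4176 s. Sum: 3661.2 + 3681.4176 = 7342.6176 s. 1 day = 86400 s, so 7342.6176 s = 7342.6176 / 86400 = 0.084984 day ≈ 0.08498 day (4 s.f.). Final answer: 0.08498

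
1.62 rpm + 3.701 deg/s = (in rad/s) 1 rpm = 0.10471976 rad/s, so 1.62 rpm = 1.62 * 0.10471976 = 0.169646 rad/s. 1 deg/s = 0.017453293 rad/s, so 3.701 deg/s = 3.701 * 0.017453293 = 0.064594636 rad/s. Sum: 0.169646 + 0.064594636 = 0.23424064 rad/s. Result: 0.23424064 rad/s ≈ 0.2342 rad/s (4 s.f.). Final answer: 0.2342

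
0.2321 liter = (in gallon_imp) 1 liter = 0.001 m^3, so 0.2321 liter = 0.2321 * 0.001 = 0.0002321 m^3. 1 gallon_imp = 0.00454609 m^3, so 0.0002321 m^3 = 0.0002321 / 0.00454609 = 0.051054863 gallon_imp ≈ 0.05105 gallon_imp (4 s.f.). Final answer: 0.05105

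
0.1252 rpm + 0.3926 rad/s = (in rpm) 3.874. Check: 1 rpm = 0.10471976 rad/s, so 0.1252 rpm = 0.1252 * 0.10471976 = 0.013110913 rad/s. 0.3926 rad/s is already in rad/s. Sum: 0.013110913 + 0.3926 = 0.40571091 rad/s. 1 rpm = 0.10471976 rad/s, so 0.40571091 rad/s = 0.40571091 / 0.10471976 = 3.8742538 rpm ≈ 3.874 rpm (4 s.f.).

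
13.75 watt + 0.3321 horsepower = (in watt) 13.75 watt = 13.75 W. 1 horsepower = 745.69987 W, so 0.3321 horsepower = 0.3321 * 745.69987 = 247.64693 W. Sum: 13.75 + 247.64693 = 261.39693 W. 261.39693 W = 261.39693 watt ≈ 261.4 watt (4 s.f.). Final answer: 261.4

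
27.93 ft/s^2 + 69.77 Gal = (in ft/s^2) 1 ft/s^2 = 0.3048 m/s^2, so 27.93 ft/s^2 = 27.93 * 0.3048 = 8.513064 m/s^2. 1 Gal = 0.01 m/s^2, so 69.77 Gal = 69.77 * 0.01 = 0.6977 m/s^2. Sum: 8.513064 + 0.6977 = 9.210764 m/s^2. 1 ft/s^2 = 0.3048 m/s^2, so 9.210764 m/s^2 = 9.210764 / 0.3048 = 30.219042 ft/s^2 ≈ 30.22 ft/s^2 (4 s.f.). Final answer: 30.22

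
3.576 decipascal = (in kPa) 0.0003576. Check: 1 decipascal = 0.1 Pa, so 3.576 decipascal = 3.576 * 0.1 = 0.3576 Pa. 1 kPa = 1000 Pa, so 0.3576 Pa = 0.3576 / 1000 = 0.0003576 kPa.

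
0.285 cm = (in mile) 1.771e-06. Check: 1 cm = 0.01 m, so 0.285 cm = 0.285 * 0.01 = 0.00285 m. 1 mile = 1609.344 m, so 0.00285 m = 0.00285 / 1609.344 = 1.7709079e-06 mile ≈ 1.771e-06 mile (4 s.f.).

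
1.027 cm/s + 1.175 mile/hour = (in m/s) 1 cm/s = 0.01 m/s, so 1.027 cm/s = 1.027 * 0.01 = 0.01027 m/s. 1 mile/hour = 0.44704 m/s, so 1.175 mile/hour = 1.175 * 0.44704 = 0.525272 m/s. Sum: 0.01027 + 0.525272 = 0.535542 m/s. Result: 0.535542 m/s ≈ 0.5355 m/s (4 s.f.). Final answer: 0.5355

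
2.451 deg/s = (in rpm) 0.4085. Check: 1 deg/s = 0.017453293 rad/s, so 2.451 deg/s = 2.451 * 0.017453293 = 0.04277802 rad/s. 1 rpm = 0.10471976 rad/s, so 0.04277802 rad/s = 0.04277802 / 0.10471976 = 0.4085 rpm.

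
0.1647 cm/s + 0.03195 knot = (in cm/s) 1.808. Check: 1 cm/s = 0.01 m/s, so 0.1647 cm/s = 0.1647 * 0.01 = 0.001647 m/s. 1 knot = 0.51444444 m/s, so 0.03195 knot = 0.03195 * 0.51444444 = 0.0164365 m/s. Sum: 0.001647 + 0.0164365 = 0.0180835 m/s. 1 cm/s = 0.01 m/s, so 0.0180835 m/s = 0.0180835 / 0.01 = 1.80835 cm/s ≈ 1.808 cm/s (4 s.f.).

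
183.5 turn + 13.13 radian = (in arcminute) 1 turn = 6.2831853 rad, so 183.5 turn = 183.5 * 6.2831853 = 1152.9645 rad. 13.13 radian = 13.13 rad. Sum: 1152.9645 + 13.13 = 1166.0945 rad. 1 arcminute = 0.00029088821 rad, so 1166.0945 rad = 1166.0945 / 0.00029088821 = 4008737.6 arcminute ≈ 4.009e+06 arcminute (4 s.f.). Final answer: 4.009e+06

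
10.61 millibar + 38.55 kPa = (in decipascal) 3.961e+05. Check: 1 millibar = 100 Pa, so 10.61 millibar = 10.61 * 100 = 1061 Pa. 1 kPa = 1000 Pa, so 38.55 kPa = 38.55 * 1000 = 38550 Pa. Sum: 1061 + 38550 = 39611 Pa. 1 decipascal = 0.1 Pa, so 39611 Pa = 39611 / 0.1 = 396110 decipascal ≈ 3.961e+05 decipascal (4 s.f.).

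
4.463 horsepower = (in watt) 1 horsepower = 745.69987 W, so 4.463 horsepower = 4.463 * 745.69987 = 3328.0585 W. 3328.0585 W = 3328.0585 watt ≈ 3328 watt (4 s.f.). Final answer: 3328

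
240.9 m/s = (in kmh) 867.2. Check: 1 kmh = 0.27777778 m/s, so 240.9 m/s = 240.9 / 0.27777778 = 867.24 kmh ≈ 867.2 kmh (4 s.f.).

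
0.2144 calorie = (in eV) 5.599e+18. Check: 1 calorie = 4.184 J, so 0.2144 calorie = 0.2144 * 4.184 = 0.8970496 J. 1 eV = 1.6021766e-19 J, so 0.8970496 J = 0.8970496 / 1.6021766e-19 = 5.5989432e+18 eV ≈ 5.599e+18 eV (4 s.f.).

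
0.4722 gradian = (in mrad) 7.417. Check: 1 gradian = 0.015707963 rad, so 0.4722 gradian = 0.4722 * 0.015707963 = 0.0074173003 rad. 1 mrad = 0.001 rad, so 0.0074173003 rad = 0.0074173003 / 0.001 = 7.4173003 mrad ≈ 7.417 mrad (4 s.f.).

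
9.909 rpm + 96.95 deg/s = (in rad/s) 1 rpm = 0.10471976 rad/s, so 9.909 rpm = 9.909 * 0.10471976 = 1.0376681 rad/s. 1 deg/s = 0.017453293 rad/s, so 96.95 deg/s = 96.95 * 0.017453293 = 1.6920967 rad/s. Sum: 1.0376681 + 1.6920967 = 2.7297648 rad/s. Result: 2.7297648 rad/s ≈ 2.73 rad/s (4 s.f.). Final answer: 2.73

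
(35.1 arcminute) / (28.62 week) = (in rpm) 1 arcminute = 0.00029088821 rad, so 35.1 arcminute = 35.1 * 0.00029088821 = 0.010210176 rad. 1 week = 604800 s, so 28.62 week = 28.62 * 604800 = 17309376 s. Combine: 0.010210176 rad / 17309376 s = 5.8986391e-10 rad/s. 1 rpm = 0.10471976 rad/s, so 5.8986391e-10 rad/s = 5.8986391e-10 / 0.10471976 = 5.6327854e-09 rpm ≈ 5.633e-09 rpm (4 s.f.). Final answer: 5.633e-09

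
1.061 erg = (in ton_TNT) 2.536e-17. Check: 1 erg = 1e-07 J, so 1.061 erg = 1.061 * 1e-07 = 1.061e-07 J. 1 ton_TNT = 4.184e+09 J, so 1.061e-07 J = 1.061e-07 / 4.184e+09 = 2.5358509e-17 ton_TNT ≈ 2.536e-17 ton_TNT (4 s.f.).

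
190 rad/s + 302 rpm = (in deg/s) 190 rad/s is already in rad/s. 1 rpm = 0.10471976 rad/s, so 302 rpm = 302 * 0.10471976 = 31.625366 rad/s. Sum: 190 + 31.625366 = 221.62537 rad/s. 1 deg/s = 0.017453293 rad/s, so 221.62537 rad/s = 221.62537 / 0.017453293 = 12698.198 deg/s ≈ 1.27e+04 deg/s (4 s.f.). Final answer: 1.27e+04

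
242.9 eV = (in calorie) 1 eV = 1.6021766e-19 J, so 242.9 eV = 242.9 * 1.6021766e-19 = 3.891687e-17 J. 1 calorie = 4.184 J, so 3.891687e-17 J = 3.891687e-17 / 4.184 = 9.3013553e-18 calorie ≈ 9.301e-18 calorie (4 s.f.). Final answer: 9.301e-18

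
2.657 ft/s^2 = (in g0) 0.08258. Check: 1 ft/s^2 = 0.3048 m/s^2, so 2.657 ft/s^2 = 2.657 * 0.3048 = 0.8098536 m/s^2. 1 g0 = 9.80665 m/s^2, so 0.8098536 m/s^2 = 0.8098536 / 9.80665 = 0.082582085 g0 ≈ 0.08258 g0 (4 s.f.).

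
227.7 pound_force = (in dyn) 1.013e+08. Check: 1 pound_force = 4.4482216 N, so 227.7 pound_force = 227.7 * 4.4482216 = 1012.8601 N. 1 dyn = 1e-05 N, so 1012.8601 N = 1012.8601 / 1e-05 = 1.0128601e+08 dyn ≈ 1.013e+08 dyn (4 s.f.).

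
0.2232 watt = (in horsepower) 0.2232 watt = 0.2232 W. 1 horsepower = 745.69987 W, so 0.2232 W = 0.2232 / 745.69987 = 0.00029931613 horsepower ≈ 0.0002993 horsepower (4 s.f.). Final answer: 0.0002993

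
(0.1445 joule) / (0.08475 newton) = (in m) 1.705. Check: 0.1445 joule = 0.1445 J. 0.08475 newton = 0.08475 N. Combine: 0.1445 J / 0.08475 N = 1.7050147 m. Result: 1.7050147 m ≈ 1.705 m (4 s.f.).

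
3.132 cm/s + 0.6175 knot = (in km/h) 1 cm/s = 0.01 m/s, so 3.132 cm/s = 3.132 * 0.01 = 0.03132 m/s. 1 knot = 0.51444444 m/s, so 0.6175 knot = 0.6175 * 0.51444444 = 0.31766944 m/s. Sum: 0.03132 + 0.31766944 = 0.34898944 m/s. 1 km/h = 0.27777778 m/s, so 0.34898944 m/s = 0.34898944 / 0.27777778 = 1.256362 km/h ≈ 1.256 km/h (4 s.f.). Final answer: 1.256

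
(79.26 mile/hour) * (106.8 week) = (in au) 0.0153. Check: 1 mile/hour = 0.44704 m/s, so 79.26 mile/hour = 79.26 * 0.44704 = 35.43239 m/s. 1 week = 604800 s, so 106.8 week = 106.8 * 604800 = 64592640 s. Combine: 35.43239 m/s * 64592640 s = 2.2886716e+09 m. 1 au = 1.4959787e+11 m, so 2.2886716e+09 m = 2.2886716e+09 / 1.4959787e+11 = 0.015298825 au ≈ 0.0153 au (4 s.f.).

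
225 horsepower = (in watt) 1 horsepower = 745.69987 W, so 225 horsepower = 225 * 745.69987 = 167782.47 W. 167782.47 W = 167782.47 watt ≈ 1.678e+05 watt (4 s.f.). Final answer: 1.678e+05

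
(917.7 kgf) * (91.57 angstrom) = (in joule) 1 kgf = 9.80665 N, so 917.7 kgf = 917.7 * 9.80665 = 8999.5627 N. 1 angstrom = 1e-10 m, so 91.57 angstrom = 91.57 * 1e-10 = 9.157e-09 m. Combine: 8999.5627 N * 9.157e-09 m = 8.2408996e-05 J. 8.2408996e-05 J = 8.2408996e-05 joule ≈ 8.241e-05 joule (4 s.f.). Final answer: 8.241e-05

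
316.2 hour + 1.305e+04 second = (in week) 1 hour = 3600 s, so 316.2 hour = 316.2 * 3600 = 1138320 s. 1.305e+04 second = 13050 s. Sum: 1138320 + 13050 = 1151370 s. 1 week = 604800 s, so 1151370 s = 1151370 / 604800 = 1.9037202 week ≈ 1.904 week (4 s.f.). Final answer: 1.904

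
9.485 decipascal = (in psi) 0.0001376. Check: 1 decipascal = 0.1 Pa, so 9.485 decipascal = 9.485 * 0.1 = 0.9485 Pa. 1 psi = 6894.7573 Pa, so 0.9485 Pa = 0.9485 / 6894.7573 = 0.00013756829 psi ≈ 0.0001376 psi (4 s.f.).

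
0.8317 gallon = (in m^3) 0.003148. Check: 1 gallon = 0.0037854118 m^3, so 0.8317 gallon = 0.8317 * 0.0037854118 = 0.003148327 m^3. Result: 0.003148327 m^3 ≈ 0.003148 m^3 (4 s.f.).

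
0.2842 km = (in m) 1 km = 1000 m, so 0.2842 km = 0.2842 * 1000 = 284.2 m. Result: 284.2 m. Final answer: 284.2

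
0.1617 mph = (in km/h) 0.2602. Check: 1 mph = 0.44704 m/s, so 0.1617 mph = 0.1617 * 0.44704 = 0.072286368 m/s. 1 km/h = 0.27777778 m/s, so 0.072286368 m/s = 0.072286368 / 0.27777778 = 0.26023092 km/h ≈ 0.2602 km/h (4 s.f.).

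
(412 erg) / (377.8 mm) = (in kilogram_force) 1 erg = 1e-07 J, so 412 erg = 412 * 1e-07 = 4.12e-05 J. 1 mm = 0.001 m, so 377.8 mm = 377.8 * 0.001 = 0.3778 m. Combine: 4.12e-05 J / 0.3778 m = 0.00010905241 N. 1 kilogram_force = 9.80665 N, so 0.00010905241 N = 0.00010905241 / 9.80665 = 1.1120251e-05 kilogram_force ≈ 1.112e-05 kilogram_force (4 s.f.). Final answer: 1.112e-05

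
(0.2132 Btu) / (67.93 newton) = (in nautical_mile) 1 Btu = 1055.0559 J, so 0.2132 Btu = 0.2132 * 1055.0559 = 224.93791 J. 67.93 newton = 67.93 N. Combine: 224.93791 J / 67.93 N = 3.3113191 m. 1 nautical_mile = 1852 m, so 3.3113191 m = 3.3113191 / 1852 = 0.0017879693 nautical_mile ≈ 0.001788 nautical_mile (4 s.f.). Final answer: 0.001788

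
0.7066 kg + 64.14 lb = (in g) 0.7066 kg is already in kg. 1 lb = 0.45359237 kg, so 64.14 lb = 64.14 * 0.45359237 = 29.093415 kg. Sum: 0.7066 + 29.093415 = 29.800015 kg. 1 g = 0.001 kg, so 29.800015 kg = 29.800015 / 0.001 = 29800.015 g ≈ 2.98e+04 g (4 s.f.). Final answer: 2.98e+04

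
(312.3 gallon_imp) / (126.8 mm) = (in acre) 1 gallon_imp = 0.00454609 m^3, so 312.3 gallon_imp = 312.3 * 0.00454609 = 1.4197439 m^3. 1 mm = 0.001 m, so 126.8 mm = 126.8 * 0.001 = 0.1268 m. Combine: 1.4197439 m^3 / 0.1268 m = 11.196719 m^2. 1 acre = 4046.8564 m^2, so 11.196719 m^2 = 11.196719 / 4046.8564 = 0.0027667694 acre ≈ 0.002767 acre (4 s.f.). Final answer: 0.002767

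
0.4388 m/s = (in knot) 1 knot = 0.51444444 m/s, so 0.4388 m/s = 0.4388 / 0.51444444 = 0.85295896 knot ≈ 0.853 knot (4 s.f.). Final answer: 0.853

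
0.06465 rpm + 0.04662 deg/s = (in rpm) 1 rpm = 0.10471976 rad/s, so 0.06465 rpm = 0.06465 * 0.10471976 = 0.0067701322 rad/s. 1 deg/s = 0.017453293 rad/s, so 0.04662 deg/s = 0.04662 * 0.017453293 = 0.0008136725 rad/s. Sum: 0.0067701322 + 0.0008136725 = 0.0075838047 rad/s. 1 rpm = 0.10471976 rad/s, so 0.0075838047 rad/s = 0.0075838047 / 0.10471976 = 0.07242 rpm. Final answer: 0.07242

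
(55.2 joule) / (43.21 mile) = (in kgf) 55.2 joule = 55.2 J. 1 mile = 1609.344 m, so 43.21 mile = 43.21 * 1609.344 = 69539.754 m. Combine: 55.2 J / 69539.754 m = 0.00079379055 N. 1 kgf = 9.80665 N, so 0.00079379055 N = 0.00079379055 / 9.80665 = 8.094411e-05 kgf ≈ 8.094e-05 kgf (4 s.f.). Final answer: 8.094e-05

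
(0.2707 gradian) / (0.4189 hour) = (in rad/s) 2.82e-06. Check: 1 gradian = 0.015707963 rad, so 0.2707 gradian = 0.2707 * 0.015707963 = 0.0042521457 rad. 1 hour = 3600 s, so 0.4189 hour = 0.4189 * 3600 = 1508.04 s. Combine: 0.0042521457 rad / 1508.04 s = 2.8196504e-06 rad/s. Result: 2.8196504e-06 rad/s ≈ 2.82e-06 rad/s (4 s.f.).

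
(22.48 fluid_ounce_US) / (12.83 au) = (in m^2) 3.464e-16. Check: 1 fluid_ounce_US = 2.957353e-05 m^3, so 22.48 fluid_ounce_US = 22.48 * 2.957353e-05 = 0.00066481294 m^3. 1 au = 1.4959787e+11 m, so 12.83 au = 12.83 * 1.4959787e+11 = 1.9193407e+12 m. Combine: 0.00066481294 m^3 / 1.9193407e+12 m = 3.4637569e-16 m^2. Result: 3.4637569e-16 m^2 ≈ 3.464e-16 m^2 (4 s.f.).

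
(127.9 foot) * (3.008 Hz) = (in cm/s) 1.173e+04. Check: 1 foot = 0.3048 m, so 127.9 foot = 127.9 * 0.3048 = 38.98392 m. 3.008 Hz is already in Hz. Combine: 38.98392 m * 3.008 Hz = 117.26363 m/s. 1 cm/s = 0.01 m/s, so 117.26363 m/s = 117.26363 / 0.01 = 11726.363 cm/s ≈ 1.173e+04 cm/s (4 s.f.).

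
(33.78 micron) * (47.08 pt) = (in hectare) 1 micron = 1e-06 m, so 33.78 micron = 33.78 * 1e-06 = 3.378e-05 m. 1 pt = 0.00035277778 m, so 47.08 pt = 47.08 * 0.00035277778 = 0.016608778 m. Combine: 3.378e-05 m * 0.016608778 m = 5.6104451e-07 m^2. 1 hectare = 10000 m^2, so 5.6104451e-07 m^2 = 5.6104451e-07 / 10000 = 5.6104451e-11 hectare ≈ 5.61e-11 hectare (4 s.f.). Final answer: 5.61e-11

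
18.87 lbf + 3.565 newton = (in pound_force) 19.67. Check: 1 lbf = 4.4482216 N, so 18.87 lbf = 18.87 * 4.4482216 = 83.937942 N. 3.565 newton = 3.565 N. Sum: 83.937942 + 3.565 = 87.502942 N. 1 pound_force = 4.4482216 N, so 87.502942 N = 87.502942 / 4.4482216 = 19.671444 pound_force ≈ 19.67 pound_force (4 s.f.).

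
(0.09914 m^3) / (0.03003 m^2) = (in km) 0.003301. Check: 0.09914 m^3 is already in m^3. 0.03003 m^2 is already in m^2. Combine: 0.09914 m^3 / 0.03003 m^2 = 3.3013653 m. 1 km = 1000 m, so 3.3013653 m = 3.3013653 / 1000 = 0.0033013653 km ≈ 0.003301 km (4 s.f.).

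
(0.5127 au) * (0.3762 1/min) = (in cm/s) 1 au = 1.4959787e+11 m, so 0.5127 au = 0.5127 * 1.4959787e+11 = 7.6698828e+10 m. 1 1/min = 0.016666667 Hz, so 0.3762 1/min = 0.3762 * 0.016666667 = 0.00627 Hz. Combine: 7.6698828e+10 m * 0.00627 Hz = 4.8090165e+08 m/s. 1 cm/s = 0.01 m/s, so 4.8090165e+08 m/s = 4.8090165e+08 / 0.01 = 4.8090165e+10 cm/s ≈ 4.809e+10 cm/s (4 s.f.). Final answer: 4.809e+10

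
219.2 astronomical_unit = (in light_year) 0.003466. Check: 1 astronomical_unit = 1.4959787e+11 m, so 219.2 astronomical_unit = 219.2 * 1.4959787e+11 = 3.2791853e+13 m. 1 light_year = 9.4607305e+15 m, so 3.2791853e+13 m = 3.2791853e+13 / 9.4607305e+15 = 0.0034661016 light_year ≈ 0.003466 light_year (4 s.f.).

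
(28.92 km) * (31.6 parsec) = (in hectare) 1 km = 1000 m, so 28.92 km = 28.92 * 1000 = 28920 m. 1 parsec = 3.0856776e+16 m, so 31.6 parsec = 31.6 * 3.0856776e+16 = 9.7507412e+17 m. Combine: 28920 m * 9.7507412e+17 m = 2.8199143e+22 m^2. 1 hectare = 10000 m^2, so 2.8199143e+22 m^2 = 2.8199143e+22 / 10000 = 2.8199143e+18 hectare ≈ 2.82e+18 hectare (4 s.f.). Final answer: 2.82e+18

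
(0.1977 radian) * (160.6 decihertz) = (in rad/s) 0.1977 radian = 0.1977 rad. 1 decihertz = 0.1 Hz, so 160.6 decihertz = 160.6 * 0.1 = 16.06 Hz. Combine: 0.1977 rad * 16.06 Hz = 3.175062 rad/s. Result: 3.175062 rad/s ≈ 3.175 rad/s (4 s.f.). Final answer: 3.175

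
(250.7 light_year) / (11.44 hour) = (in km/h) 2.073e+14. Check: 1 light_year = 9.4607305e+15 m, so 250.7 light_year = 250.7 * 9.4607305e+15 = 2.3718051e+18 m. 1 hour = 3600 s, so 11.44 hour = 11.44 * 3600 = 41184 s. Combine: 2.3718051e+18 m / 41184 s = 5.7590451e+13 m/s. 1 km/h = 0.27777778 m/s, so 5.7590451e+13 m/s = 5.7590451e+13 / 0.27777778 = 2.0732562e+14 km/h ≈ 2.073e+14 km/h (4 s.f.).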